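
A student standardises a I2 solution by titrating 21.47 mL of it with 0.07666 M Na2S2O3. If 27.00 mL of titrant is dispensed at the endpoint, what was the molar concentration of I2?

0.0482 M

n(Na2S2O3) = 0.07666 x 0.02700 = 0.002070 mol.
From the balanced equation, 2 mol Na2S2O3 reacts with 1 mol I2, so n(I2) = 0.002070 x 1/2 = 0.001035 mol.
[I2] = 0.001035 / 0.02147 L = 0.0482 M.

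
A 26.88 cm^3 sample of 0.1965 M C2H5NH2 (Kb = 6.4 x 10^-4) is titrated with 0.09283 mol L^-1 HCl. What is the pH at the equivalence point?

6.00

n(C2H5NH2) = 0.1965 x 0.02688 = 0.005282 mol; V(HCl) at equivalence = 0.005282/0.09283 = 0.05690 L.
At equivalence the base is fully converted to C2H5NH3+; total volume = 0.08378 L, so [C2H5NH3+] = 0.005282/0.08378 = 0.06305 M.
Ka(C2H5NH3+) = Kw/Kb = 1.0e-14 / 6.4 x 10^-4 = 1.56e-11.
[H^+] = sqrt(Ka x [C2H5NH3+]) = sqrt(1.56e-11 x 0.06305) = 9.93e-7 M.
pH = -log(9.93e-7) = 6.00.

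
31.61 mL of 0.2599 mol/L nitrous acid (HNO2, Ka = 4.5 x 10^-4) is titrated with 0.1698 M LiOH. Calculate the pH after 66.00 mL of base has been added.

n(acid) = 0.2599 x 0.03161 = 0.008215 mol; n(LiOH) added = 0.1698 x 0.06600 = 0.01121 mol.
Base is in excess by 0.01121 - 0.008215 = 0.002991 mol in a total volume of 0.09761 L.
[OH^-] = 0.002991/0.09761 = 0.03065 M, so pOH = 1.51 and pH = 14.00 - 1.51 = 12.49.

12.49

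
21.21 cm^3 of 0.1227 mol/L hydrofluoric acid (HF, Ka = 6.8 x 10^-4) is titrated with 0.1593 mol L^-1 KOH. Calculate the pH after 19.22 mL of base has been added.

n(acid) = 0.1227 x 0.02121 = 0.002602 mol; n(KOH) added = 0.1593 x 0.01922 = 0.003062 mol.
Base is in excess by 0.003062 - 0.002602 = 0.0004593 mol in a total volume of 0.04043 L.
[OH^-] = 0.0004593/0.04043 = 0.01136 M, so pOH = 1.94 and pH = 14.00 - 1.94 = 12.06.

12.06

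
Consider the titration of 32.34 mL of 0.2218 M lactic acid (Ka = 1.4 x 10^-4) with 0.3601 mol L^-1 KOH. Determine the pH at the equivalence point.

n(HC3H5O3) = 0.2218 x 0.03234 = 0.007173 mol; V(KOH) at equivalence = 0.007173/0.3601 = 0.01992 L.
At equivalence all the acid is converted to C3H5O3-; total volume = 0.03234 + 0.01992 = 0.05226 L, so [C3H5O3-] = 0.007173/0.05226 = 0.1373 M.
Kb = Kw/Ka = 1.0e-14 / 1.4 x 10^-4 = 7.14e-11.
[OH^-] = sqrt(Kb x [C3H5O3-]) = sqrt(7.14e-11 x 0.1373) = 3.13e-6 M.
pOH = 5.50, so pH = 14.00 - 5.50 = 8.50.

8.50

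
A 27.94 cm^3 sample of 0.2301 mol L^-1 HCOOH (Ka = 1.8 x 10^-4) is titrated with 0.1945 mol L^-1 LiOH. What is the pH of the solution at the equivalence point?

8.38

n(HCOOH) = 0.2301 x 0.02794 = 0.006429 mol; V(LiOH) at equivalence = 0.006429/0.1945 = 0.03305 L.
At equivalence all the acid is converted to HCOO-; total volume = 0.02794 + 0.03305 = 0.06099 L, so [HCOO-] = 0.006429/0.06099 = 0.1054 M.
Kb = Kw/Ka = 1.0e-14 / 1.8 x 10^-4 = 5.56e-11.
[OH^-] = sqrt(Kb x [HCOO-]) = sqrt(5.56e-11 x 0.1054) = 2.42e-6 M.
pOH = 5.62, so pH = 14.00 - 5.62 = 8.38.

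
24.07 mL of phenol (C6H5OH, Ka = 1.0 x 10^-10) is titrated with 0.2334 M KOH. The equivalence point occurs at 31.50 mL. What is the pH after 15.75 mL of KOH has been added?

15.75 mL is exactly half the equivalence volume (31.50/2), i.e. the half-equivalence point.
There, n(HA) = n(A^-), so pH = pKa = -log(1.0 x 10^-10) = 10.00.

10.00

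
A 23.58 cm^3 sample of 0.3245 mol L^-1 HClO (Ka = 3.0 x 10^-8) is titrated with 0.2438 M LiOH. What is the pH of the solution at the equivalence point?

10.33

n(HClO) = 0.3245 x 0.02358 = 0.007652 mol; V(LiOH) at equivalence = 0.007652/0.2438 = 0.03139 L.
At equivalence all the acid is converted to ClO-; total volume = 0.02358 + 0.03139 = 0.05497 L, so [ClO-] = 0.007652/0.05497 = 0.1392 M.
Kb = Kw/Ka = 1.0e-14 / 3.0 x 10^-8 = 3.33e-7.
[OH^-] = sqrt(Kb x [ClO-]) = sqrt(3.33e-7 x 0.1392) = 0.000215 M.
pOH = 3.67, so pH = 14.00 - 3.67 = 10.33.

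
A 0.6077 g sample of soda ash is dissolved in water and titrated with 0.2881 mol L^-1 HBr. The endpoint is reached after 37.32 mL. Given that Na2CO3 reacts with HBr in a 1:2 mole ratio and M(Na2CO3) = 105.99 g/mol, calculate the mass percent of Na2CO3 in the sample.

n(HBr) = 0.2881 x 0.03732 = 0.01075 mol.
n(Na2CO3) = 0.01075 / 2 = 0.005376 mol.
mass of Na2CO3 = 0.005376 x 105.99 = 0.5698 g.
% purity = 0.5698 / 0.6077 x 100 = 93.8%.

93.8%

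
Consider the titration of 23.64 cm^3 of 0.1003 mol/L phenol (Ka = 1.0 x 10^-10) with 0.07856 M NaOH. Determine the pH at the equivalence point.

11.32

n(C6H5OH) = 0.1003 x 0.02364 = 0.002371 mol; V(NaOH) at equivalence = 0.002371/0.07856 = 0.03018 L.
At equivalence all the acid is converted to C6H5O-; total volume = 0.02364 + 0.03018 = 0.05382 L, so [C6H5O-] = 0.002371/0.05382 = 0.04405 M.
Kb = Kw/Ka = 1.0e-14 / 1.0 x 10^-10 = 0.000100.
[OH^-] = sqrt(Kb x [C6H5O-]) = sqrt(0.000100 x 0.04405) = 0.00210 M.
pOH = 2.68, so pH = 14.00 - 2.68 = 11.32.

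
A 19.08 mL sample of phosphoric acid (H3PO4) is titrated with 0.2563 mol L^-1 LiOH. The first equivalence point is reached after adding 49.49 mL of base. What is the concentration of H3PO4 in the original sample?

0.665 M

n(LiOH) = 0.2563 x 0.04949 = 0.01268 mol.
At the first equivalence point, 1 mol OH^- react per mol H3PO4, so n(H3PO4) = 0.01268 / 1 = 0.01268 mol.
[H3PO4] = 0.01268 / 0.01908 L = 0.665 M.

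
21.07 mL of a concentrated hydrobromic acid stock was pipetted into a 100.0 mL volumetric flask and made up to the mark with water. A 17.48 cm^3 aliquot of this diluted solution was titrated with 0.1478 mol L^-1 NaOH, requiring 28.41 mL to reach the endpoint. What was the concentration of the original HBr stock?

1.14 M

n(NaOH) = 0.1478 x 0.02841 = 0.004199 mol.
n(HBr) in the aliquot = 0.004199 mol.
[diluted HBr] = 0.004199 / 0.01748 = 0.2402 M.
Dilution factor = 100.0/21.07 = 4.746, so [stock] = 0.2402 x 4.746 = 1.14 M.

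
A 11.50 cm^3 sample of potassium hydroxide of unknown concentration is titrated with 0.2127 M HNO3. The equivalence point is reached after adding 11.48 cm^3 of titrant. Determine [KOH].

n(HNO3) delivered = 0.2127 x 0.01148 = 0.002442 mol.
For a 1:1 reaction, n(KOH) = 0.002442 mol.
[KOH] = 0.002442 mol / 0.01150 L = 0.212 M.

0.212 M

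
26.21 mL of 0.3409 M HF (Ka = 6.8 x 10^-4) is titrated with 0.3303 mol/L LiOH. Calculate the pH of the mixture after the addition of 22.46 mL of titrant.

3.86

Initial n(HF) = 0.3409 x 0.02621 = 0.008935 mol.
n(LiOH) added = 0.3303 x 0.02246 = 0.007419 mol, converting that many moles of HF to F-.
Remaining n(HF) = 0.001516 mol; n(F-) = 0.007419 mol.
By Henderson-Hasselbalch, pH = pKa + log([A^-]/[HA]) = 3.17 + log(0.007419/0.001516) = 3.17 + (+0.69) = 3.86.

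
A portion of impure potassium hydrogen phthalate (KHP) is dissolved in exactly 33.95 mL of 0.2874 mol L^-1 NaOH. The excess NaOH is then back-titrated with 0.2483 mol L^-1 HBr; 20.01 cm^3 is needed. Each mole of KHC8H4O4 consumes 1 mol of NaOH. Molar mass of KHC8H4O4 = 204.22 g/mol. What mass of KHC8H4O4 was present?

Total n(NaOH) added = 0.2874 x 0.03395 = 0.009757 mol.
n(HBr) used = 0.2483 x 0.02001 = 0.004968 mol, which equals the excess n(NaOH).
So n(NaOH) consumed by the sample = 0.009757 - 0.004968 = 0.004789 mol.
n(KHC8H4O4) = 0.004789 / 1 = 0.004789 mol.
mass = 0.004789 mol x 204.22 g/mol = 0.978 g.

0.978 g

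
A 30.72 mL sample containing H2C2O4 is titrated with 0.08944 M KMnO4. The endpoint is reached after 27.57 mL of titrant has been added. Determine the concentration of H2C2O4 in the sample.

n(KMnO4) = 0.08944 x 0.02757 = 0.002466 mol.
From the balanced equation, 2 mol KMnO4 reacts with 5 mol H2C2O4, so n(H2C2O4) = 0.002466 x 5/2 = 0.006165 mol.
[H2C2O4] = 0.006165 / 0.03072 L = 0.201 M.

0.201 M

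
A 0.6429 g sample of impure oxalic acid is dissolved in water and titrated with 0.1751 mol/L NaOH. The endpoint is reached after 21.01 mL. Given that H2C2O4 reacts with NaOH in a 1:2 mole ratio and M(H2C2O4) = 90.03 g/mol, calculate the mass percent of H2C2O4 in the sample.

25.8%

n(NaOH) = 0.1751 x 0.02101 = 0.003679 mol.
n(H2C2O4) = 0.003679 / 2 = 0.001839 mol.
mass of H2C2O4 = 0.001839 x 90.03 = 0.1656 g.
% purity = 0.1656 / 0.6429 x 100 = 25.8%.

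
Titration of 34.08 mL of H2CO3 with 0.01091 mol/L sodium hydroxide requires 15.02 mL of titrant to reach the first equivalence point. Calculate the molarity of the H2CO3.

0.00481 M

n(NaOH) = 0.01091 x 0.01502 = 0.0001639 mol.
At the first equivalence point, 1 mol OH^- react per mol H2CO3, so n(H2CO3) = 0.0001639 / 1 = 0.0001639 mol.
[H2CO3] = 0.0001639 / 0.03408 L = 0.00481 M.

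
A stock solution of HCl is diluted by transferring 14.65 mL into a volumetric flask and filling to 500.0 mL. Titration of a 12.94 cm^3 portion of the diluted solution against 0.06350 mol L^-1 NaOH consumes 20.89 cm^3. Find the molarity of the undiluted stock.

3.50 M

n(NaOH) = 0.06350 x 0.02089 = 0.001327 mol.
n(HCl) in the aliquot = 0.001327 mol.
[diluted HCl] = 0.001327 / 0.01294 = 0.1025 M.
Dilution factor = 500.0/14.65 = 34.13, so [stock] = 0.1025 x 34.13 = 3.50 M.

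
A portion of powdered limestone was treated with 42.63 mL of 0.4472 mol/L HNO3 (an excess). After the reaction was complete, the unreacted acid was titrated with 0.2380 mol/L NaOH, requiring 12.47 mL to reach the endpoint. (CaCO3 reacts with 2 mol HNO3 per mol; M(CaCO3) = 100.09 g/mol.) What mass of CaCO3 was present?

Total n(HNO3) added = 0.4472 x 0.04263 = 0.01906 mol.
n(NaOH) used = 0.2380 x 0.01247 = 0.002968 mol, which equals the excess n(HNO3).
So n(HNO3) consumed by the sample = 0.01906 - 0.002968 = 0.01610 mol.
n(CaCO3) = 0.01610 / 2 = 0.008048 mol.
mass = 0.008048 mol x 100.09 g/mol = 0.806 g.

0.806 g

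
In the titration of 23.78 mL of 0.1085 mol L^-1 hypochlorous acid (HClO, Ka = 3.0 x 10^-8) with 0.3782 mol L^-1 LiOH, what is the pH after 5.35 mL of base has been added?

Initial n(HClO) = 0.1085 x 0.02378 = 0.002580 mol.
n(LiOH) added = 0.3782 x 0.005350 = 0.002023 mol, converting that many moles of HClO to ClO-.
Remaining n(HClO) = 0.0005568 mol; n(ClO-) = 0.002023 mol.
By Henderson-Hasselbalch, pH = pKa + log([A^-]/[HA]) = 7.52 + log(0.002023/0.0005568) = 7.52 + (+0.56) = 8.08.

8.08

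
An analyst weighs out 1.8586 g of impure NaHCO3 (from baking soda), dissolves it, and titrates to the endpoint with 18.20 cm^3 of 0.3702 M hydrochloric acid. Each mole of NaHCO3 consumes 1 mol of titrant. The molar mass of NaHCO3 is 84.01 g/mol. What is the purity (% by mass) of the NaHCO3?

30.5%

n(HCl) = 0.3702 x 0.01820 = 0.006738 mol.
n(NaHCO3) = 0.006738 / 1 = 0.006738 mol.
mass of NaHCO3 = 0.006738 x 84.01 = 0.5660 g.
% purity = 0.5660 / 1.8586 x 100 = 30.5%.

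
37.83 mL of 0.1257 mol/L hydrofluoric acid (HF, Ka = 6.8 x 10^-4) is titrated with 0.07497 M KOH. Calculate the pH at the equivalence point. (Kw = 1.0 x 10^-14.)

7.92

n(HF) = 0.1257 x 0.03783 = 0.004755 mol; V(KOH) at equivalence = 0.004755/0.07497 = 0.06343 L.
At equivalence all the acid is converted to F-; total volume = 0.03783 + 0.06343 = 0.1013 L, so [F-] = 0.004755/0.1013 = 0.04696 M.
Kb = Kw/Ka = 1.0e-14 / 6.8 x 10^-4 = 1.47e-11.
[OH^-] = sqrt(Kb x [F-]) = sqrt(1.47e-11 x 0.04696) = 8.31e-7 M.
pOH = 6.08, so pH = 14.00 - 6.08 = 7.92.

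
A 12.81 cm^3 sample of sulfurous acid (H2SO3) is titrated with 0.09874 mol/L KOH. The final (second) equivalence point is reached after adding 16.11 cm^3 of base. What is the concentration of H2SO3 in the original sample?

0.0621 M

n(KOH) = 0.09874 x 0.01611 = 0.001591 mol.
At the final (second) equivalence point, 2 mol OH^- react per mol H2SO3, so n(H2SO3) = 0.001591 / 2 = 0.0007954 mol.
[H2SO3] = 0.0007954 / 0.01281 L = 0.0621 M.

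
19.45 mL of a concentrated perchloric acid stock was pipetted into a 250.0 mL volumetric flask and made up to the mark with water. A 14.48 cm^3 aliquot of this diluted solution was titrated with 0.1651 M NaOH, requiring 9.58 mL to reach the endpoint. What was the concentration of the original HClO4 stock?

n(NaOH) = 0.1651 x 0.009580 = 0.001582 mol.
n(HClO4) in the aliquot = 0.001582 mol.
[diluted HClO4] = 0.001582 / 0.01448 = 0.1092 M.
Dilution factor = 250.0/19.45 = 12.85, so [stock] = 0.1092 x 12.85 = 1.40 M.

1.40 M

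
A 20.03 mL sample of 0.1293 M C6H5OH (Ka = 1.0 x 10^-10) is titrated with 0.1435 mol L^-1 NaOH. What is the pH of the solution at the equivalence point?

11.42

n(C6H5OH) = 0.1293 x 0.02003 = 0.002590 mol; V(NaOH) at equivalence = 0.002590/0.1435 = 0.01805 L.
At equivalence all the acid is converted to C6H5O-; total volume = 0.02003 + 0.01805 = 0.03808 L, so [C6H5O-] = 0.002590/0.03808 = 0.06802 M.
Kb = Kw/Ka = 1.0e-14 / 1.0 x 10^-10 = 0.000100.
[OH^-] = sqrt(Kb x [C6H5O-]) = sqrt(0.000100 x 0.06802) = 0.00261 M.
pOH = 2.58, so pH = 14.00 - 2.58 = 11.42.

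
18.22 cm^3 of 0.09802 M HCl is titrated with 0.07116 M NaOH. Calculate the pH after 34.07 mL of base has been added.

12.09

n(acid) = 0.09802 x 0.01822 = 0.001786 mol; n(NaOH) added = 0.07116 x 0.03407 = 0.002424 mol.
Base is in excess by 0.002424 - 0.001786 = 0.0006385 mol in a total volume of 0.05229 L.
[OH^-] = 0.0006385/0.05229 = 0.01221 M, so pOH = 1.91 and pH = 14.00 - 1.91 = 12.09.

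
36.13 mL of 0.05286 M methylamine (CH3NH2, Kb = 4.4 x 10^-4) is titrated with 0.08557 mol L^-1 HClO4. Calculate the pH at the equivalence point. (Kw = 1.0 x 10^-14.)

n(CH3NH2) = 0.05286 x 0.03613 = 0.001910 mol; V(HClO4) at equivalence = 0.001910/0.08557 = 0.02232 L.
At equivalence the base is fully converted to CH3NH3+; total volume = 0.05845 L, so [CH3NH3+] = 0.001910/0.05845 = 0.03268 M.
Ka(CH3NH3+) = Kw/Kb = 1.0e-14 / 4.4 x 10^-4 = 2.27e-11.
[H^+] = sqrt(Ka x [CH3NH3+]) = sqrt(2.27e-11 x 0.03268) = 8.62e-7 M.
pH = -log(8.62e-7) = 6.06.

6.06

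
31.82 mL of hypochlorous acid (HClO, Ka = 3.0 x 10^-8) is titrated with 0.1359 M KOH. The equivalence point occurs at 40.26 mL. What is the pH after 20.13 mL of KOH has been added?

20.13 mL is exactly half the equivalence volume (40.26/2), i.e. the half-equivalence point.
There, n(HA) = n(A^-), so pH = pKa = -log(3.0 x 10^-8) = 7.52.

7.52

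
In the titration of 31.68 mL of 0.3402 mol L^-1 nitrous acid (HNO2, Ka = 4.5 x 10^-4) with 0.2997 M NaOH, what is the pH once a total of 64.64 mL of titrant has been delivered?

n(acid) = 0.3402 x 0.03168 = 0.01078 mol; n(NaOH) added = 0.2997 x 0.06464 = 0.01937 mol.
Base is in excess by 0.01937 - 0.01078 = 0.008595 mol in a total volume of 0.09632 L.
[OH^-] = 0.008595/0.09632 = 0.08923 M, so pOH = 1.05 and pH = 14.00 - 1.05 = 12.95.

12.95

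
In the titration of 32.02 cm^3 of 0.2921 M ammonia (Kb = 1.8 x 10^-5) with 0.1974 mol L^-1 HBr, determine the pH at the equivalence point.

n(NH3) = 0.2921 x 0.03202 = 0.009353 mol; V(HBr) at equivalence = 0.009353/0.1974 = 0.04738 L.
At equivalence the base is fully converted to NH4+; total volume = 0.07940 L, so [NH4+] = 0.009353/0.07940 = 0.1178 M.
Ka(NH4+) = Kw/Kb = 1.0e-14 / 1.8 x 10^-5 = 5.56e-10.
[H^+] = sqrt(Ka x [NH4+]) = sqrt(5.56e-10 x 0.1178) = 8.09e-6 M.
pH = -log(8.09e-6) = 5.09.

5.09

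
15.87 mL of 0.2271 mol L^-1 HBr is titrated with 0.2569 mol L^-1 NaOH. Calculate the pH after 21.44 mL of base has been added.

12.71

n(acid) = 0.2271 x 0.01587 = 0.003604 mol; n(NaOH) added = 0.2569 x 0.02144 = 0.005508 mol.
Base is in excess by 0.005508 - 0.003604 = 0.001904 mol in a total volume of 0.03731 L.
[OH^-] = 0.001904/0.03731 = 0.05103 M, so pOH = 1.29 and pH = 14.00 - 1.29 = 12.71.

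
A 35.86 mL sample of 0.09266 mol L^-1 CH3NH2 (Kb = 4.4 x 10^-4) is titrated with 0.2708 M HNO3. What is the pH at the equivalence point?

5.90

n(CH3NH2) = 0.09266 x 0.03586 = 0.003323 mol; V(HNO3) at equivalence = 0.003323/0.2708 = 0.01227 L.
At equivalence the base is fully converted to CH3NH3+; total volume = 0.04813 L, so [CH3NH3+] = 0.003323/0.04813 = 0.06904 M.
Ka(CH3NH3+) = Kw/Kb = 1.0e-14 / 4.4 x 10^-4 = 2.27e-11.
[H^+] = sqrt(Ka x [CH3NH3+]) = sqrt(2.27e-11 x 0.06904) = 1.25e-6 M.
pH = -log(1.25e-6) = 5.90.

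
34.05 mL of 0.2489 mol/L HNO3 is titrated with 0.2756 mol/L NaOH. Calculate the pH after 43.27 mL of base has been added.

n(acid) = 0.2489 x 0.03405 = 0.008475 mol; n(NaOH) added = 0.2756 x 0.04327 = 0.01193 mol.
Base is in excess by 0.01193 - 0.008475 = 0.003450 mol in a total volume of 0.07732 L.
[OH^-] = 0.003450/0.07732 = 0.04462 M, so pOH = 1.35 and pH = 14.00 - 1.35 = 12.65.

12.65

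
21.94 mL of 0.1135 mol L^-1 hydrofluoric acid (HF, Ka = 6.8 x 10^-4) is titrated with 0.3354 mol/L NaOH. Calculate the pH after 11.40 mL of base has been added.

n(acid) = 0.1135 x 0.02194 = 0.002490 mol; n(NaOH) added = 0.3354 x 0.01140 = 0.003824 mol.
Base is in excess by 0.003824 - 0.002490 = 0.001333 mol in a total volume of 0.03334 L.
[OH^-] = 0.001333/0.03334 = 0.03999 M, so pOH = 1.40 and pH = 14.00 - 1.40 = 12.60.

12.60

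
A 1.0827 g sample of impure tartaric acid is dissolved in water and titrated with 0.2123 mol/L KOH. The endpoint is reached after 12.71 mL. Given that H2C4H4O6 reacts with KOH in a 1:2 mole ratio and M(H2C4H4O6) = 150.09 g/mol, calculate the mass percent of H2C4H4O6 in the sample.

18.7%

n(KOH) = 0.2123 x 0.01271 = 0.002698 mol.
n(H2C4H4O6) = 0.002698 / 2 = 0.001349 mol.
mass of H2C4H4O6 = 0.001349 x 150.09 = 0.2025 g.
% purity = 0.2025 / 1.0827 x 100 = 18.7%.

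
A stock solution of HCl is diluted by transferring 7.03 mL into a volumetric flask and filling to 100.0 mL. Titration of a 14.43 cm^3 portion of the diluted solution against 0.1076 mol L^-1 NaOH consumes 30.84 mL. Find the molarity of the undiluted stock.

3.27 M

n(NaOH) = 0.1076 x 0.03084 = 0.003318 mol.
n(HCl) in the aliquot = 0.003318 mol.
[diluted HCl] = 0.003318 / 0.01443 = 0.2300 M.
Dilution factor = 100.0/7.030 = 14.22, so [stock] = 0.2300 x 14.22 = 3.27 M.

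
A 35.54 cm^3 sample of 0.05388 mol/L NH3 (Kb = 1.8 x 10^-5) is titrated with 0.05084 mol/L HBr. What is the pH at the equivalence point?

n(NH3) = 0.05388 x 0.03554 = 0.001915 mol; V(HBr) at equivalence = 0.001915/0.05084 = 0.03767 L.
At equivalence the base is fully converted to NH4+; total volume = 0.07321 L, so [NH4+] = 0.001915/0.07321 = 0.02616 M.
Ka(NH4+) = Kw/Kb = 1.0e-14 / 1.8 x 10^-5 = 5.56e-10.
[H^+] = sqrt(Ka x [NH4+]) = sqrt(5.56e-10 x 0.02616) = 3.81e-6 M.
pH = -log(3.81e-6) = 5.42.

5.42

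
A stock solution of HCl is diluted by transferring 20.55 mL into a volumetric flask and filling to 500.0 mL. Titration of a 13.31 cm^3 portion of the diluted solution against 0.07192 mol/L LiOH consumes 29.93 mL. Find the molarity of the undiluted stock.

3.93 M

n(LiOH) = 0.07192 x 0.02993 = 0.002153 mol.
n(HCl) in the aliquot = 0.002153 mol.
[diluted HCl] = 0.002153 / 0.01331 = 0.1617 M.
Dilution factor = 500.0/20.55 = 24.33, so [stock] = 0.1617 x 24.33 = 3.93 M.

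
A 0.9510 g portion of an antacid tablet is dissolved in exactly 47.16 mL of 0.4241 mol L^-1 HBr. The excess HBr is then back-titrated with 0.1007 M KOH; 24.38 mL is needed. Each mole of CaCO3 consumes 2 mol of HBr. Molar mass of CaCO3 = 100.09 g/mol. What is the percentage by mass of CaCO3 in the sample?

Total n(HBr) added = 0.4241 x 0.04716 = 0.02000 mol.
n(KOH) used = 0.1007 x 0.02438 = 0.002455 mol, which equals the excess n(HBr).
So n(HBr) consumed by the sample = 0.02000 - 0.002455 = 0.01755 mol.
n(CaCO3) = 0.01755 / 2 = 0.008773 mol.
mass CaCO3 = 0.008773 x 100.09 = 0.8781 g, so %CaCO3 = 0.8781/0.9510 x 100 = 92.3%.

92.3%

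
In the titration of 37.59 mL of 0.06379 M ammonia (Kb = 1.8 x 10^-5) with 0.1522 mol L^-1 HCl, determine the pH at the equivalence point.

n(NH3) = 0.06379 x 0.03759 = 0.002398 mol; V(HCl) at equivalence = 0.002398/0.1522 = 0.01575 L.
At equivalence the base is fully converted to NH4+; total volume = 0.05334 L, so [NH4+] = 0.002398/0.05334 = 0.04495 M.
Ka(NH4+) = Kw/Kb = 1.0e-14 / 1.8 x 10^-5 = 5.56e-10.
[H^+] = sqrt(Ka x [NH4+]) = sqrt(5.56e-10 x 0.04495) = 5.00e-6 M.
pH = -log(5.00e-6) = 5.30.

5.30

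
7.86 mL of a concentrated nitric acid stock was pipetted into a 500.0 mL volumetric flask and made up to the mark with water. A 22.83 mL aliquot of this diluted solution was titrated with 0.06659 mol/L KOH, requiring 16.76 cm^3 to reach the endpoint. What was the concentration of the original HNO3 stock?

n(KOH) = 0.06659 x 0.01676 = 0.001116 mol.
n(HNO3) in the aliquot = 0.001116 mol.
[diluted HNO3] = 0.001116 / 0.02283 = 0.04889 M.
Dilution factor = 500.0/7.860 = 63.61, so [stock] = 0.04889 x 63.61 = 3.11 M.

3.11 M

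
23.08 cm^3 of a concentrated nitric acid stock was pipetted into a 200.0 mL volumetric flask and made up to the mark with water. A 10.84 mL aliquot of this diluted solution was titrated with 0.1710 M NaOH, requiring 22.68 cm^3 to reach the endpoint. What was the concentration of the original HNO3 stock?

3.10 M

n(NaOH) = 0.1710 x 0.02268 = 0.003878 mol.
n(HNO3) in the aliquot = 0.003878 mol.
[diluted HNO3] = 0.003878 / 0.01084 = 0.3578 M.
Dilution factor = 200.0/23.08 = 8.666, so [stock] = 0.3578 x 8.666 = 3.10 M.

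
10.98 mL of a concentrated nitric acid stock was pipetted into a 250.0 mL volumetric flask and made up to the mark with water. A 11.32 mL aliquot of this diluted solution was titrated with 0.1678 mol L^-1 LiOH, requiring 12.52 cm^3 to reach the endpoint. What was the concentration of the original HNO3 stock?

n(LiOH) = 0.1678 x 0.01252 = 0.002101 mol.
n(HNO3) in the aliquot = 0.002101 mol.
[diluted HNO3] = 0.002101 / 0.01132 = 0.1856 M.
Dilution factor = 250.0/10.98 = 22.77, so [stock] = 0.1856 x 22.77 = 4.23 M.

4.23 M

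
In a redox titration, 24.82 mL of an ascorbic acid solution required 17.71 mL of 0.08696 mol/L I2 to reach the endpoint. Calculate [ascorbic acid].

n(I2) = 0.08696 x 0.01771 = 0.001540 mol.
From the balanced equation, 1 mol I2 reacts with 1 mol ascorbic acid, so n(ascorbic acid) = 0.001540 x 1/1 = 0.001540 mol.
[ascorbic acid] = 0.001540 / 0.02482 L = 0.0620 M.

0.0620 M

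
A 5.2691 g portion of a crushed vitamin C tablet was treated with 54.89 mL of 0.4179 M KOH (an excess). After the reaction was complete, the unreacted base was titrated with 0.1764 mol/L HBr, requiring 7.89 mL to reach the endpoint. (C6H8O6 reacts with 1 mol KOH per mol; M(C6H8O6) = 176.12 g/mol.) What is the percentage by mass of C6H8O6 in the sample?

Total n(KOH) added = 0.4179 x 0.05489 = 0.02294 mol.
n(HBr) used = 0.1764 x 0.007890 = 0.001392 mol, which equals the excess n(KOH).
So n(KOH) consumed by the sample = 0.02294 - 0.001392 = 0.02155 mol.
n(C6H8O6) = 0.02155 / 1 = 0.02155 mol.
mass C6H8O6 = 0.02155 x 176.12 = 3.795 g, so %C6H8O6 = 3.795/5.2691 x 100 = 72.0%.

72.0%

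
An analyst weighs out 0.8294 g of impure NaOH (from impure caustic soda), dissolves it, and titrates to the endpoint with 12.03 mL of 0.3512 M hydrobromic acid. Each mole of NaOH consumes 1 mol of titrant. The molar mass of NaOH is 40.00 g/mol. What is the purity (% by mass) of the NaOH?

n(HBr) = 0.3512 x 0.01203 = 0.004225 mol.
n(NaOH) = 0.004225 / 1 = 0.004225 mol.
mass of NaOH = 0.004225 x 40.00 = 0.1690 g.
% purity = 0.1690 / 0.8294 x 100 = 20.4%.

20.4%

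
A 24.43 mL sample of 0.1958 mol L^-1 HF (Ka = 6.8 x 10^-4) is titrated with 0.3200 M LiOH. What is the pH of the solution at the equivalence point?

8.13

n(HF) = 0.1958 x 0.02443 = 0.004783 mol; V(LiOH) at equivalence = 0.004783/0.3200 = 0.01495 L.
At equivalence all the acid is converted to F-; total volume = 0.02443 + 0.01495 = 0.03938 L, so [F-] = 0.004783/0.03938 = 0.1215 M.
Kb = Kw/Ka = 1.0e-14 / 6.8 x 10^-4 = 1.47e-11.
[OH^-] = sqrt(Kb x [F-]) = sqrt(1.47e-11 x 0.1215) = 1.34e-6 M.
pOH = 5.87, so pH = 14.00 - 5.87 = 8.13.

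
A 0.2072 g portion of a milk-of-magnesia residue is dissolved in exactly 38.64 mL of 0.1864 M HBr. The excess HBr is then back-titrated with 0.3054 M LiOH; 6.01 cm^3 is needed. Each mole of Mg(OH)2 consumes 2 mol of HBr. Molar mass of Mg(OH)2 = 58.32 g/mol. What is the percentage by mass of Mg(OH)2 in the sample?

Total n(HBr) added = 0.1864 x 0.03864 = 0.007202 mol.
n(LiOH) used = 0.3054 x 0.006010 = 0.001835 mol, which equals the excess n(HBr).
So n(HBr) consumed by the sample = 0.007202 - 0.001835 = 0.005367 mol.
n(Mg(OH)2) = 0.005367 / 2 = 0.002684 mol.
mass Mg(OH)2 = 0.002684 x 58.32 = 0.1565 g, so %Mg(OH)2 = 0.1565/0.2072 x 100 = 75.5%.

75.5%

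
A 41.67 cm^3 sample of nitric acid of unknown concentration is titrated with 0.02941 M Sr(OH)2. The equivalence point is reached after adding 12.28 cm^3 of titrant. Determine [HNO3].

0.0173 M

n(Sr(OH)2) delivered = 0.02941 x 0.01228 = 0.0003612 mol.
The reaction is 2 HNO3 + 1 Sr(OH)2, so n(HNO3) = 0.0003612 x 2/1 = 0.0007223 mol.
[HNO3] = 0.0007223 mol / 0.04167 L = 0.0173 M.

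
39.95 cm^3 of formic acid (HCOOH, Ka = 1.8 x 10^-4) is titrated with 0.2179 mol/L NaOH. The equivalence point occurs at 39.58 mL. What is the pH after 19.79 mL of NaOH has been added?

19.79 mL is exactly half the equivalence volume (39.58/2), i.e. the half-equivalence point.
There, n(HA) = n(A^-), so pH = pKa = -log(1.8 x 10^-4) = 3.74.

3.74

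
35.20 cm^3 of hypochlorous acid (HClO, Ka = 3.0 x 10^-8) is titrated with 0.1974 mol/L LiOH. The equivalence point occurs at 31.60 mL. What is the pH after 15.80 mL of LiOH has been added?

7.52

15.80 mL is exactly half the equivalence volume (31.60/2), i.e. the half-equivalence point.
There, n(HA) = n(A^-), so pH = pKa = -log(3.0 x 10^-8) = 7.52.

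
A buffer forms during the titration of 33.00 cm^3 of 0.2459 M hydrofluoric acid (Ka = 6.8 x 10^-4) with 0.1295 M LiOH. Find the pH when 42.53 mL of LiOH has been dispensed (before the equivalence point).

Initial n(HF) = 0.2459 x 0.03300 = 0.008115 mol.
n(LiOH) added = 0.1295 x 0.04253 = 0.005508 mol, converting that many moles of HF to F-.
Remaining n(HF) = 0.002607 mol; n(F-) = 0.005508 mol.
By Henderson-Hasselbalch, pH = pKa + log([A^-]/[HA]) = 3.17 + log(0.005508/0.002607) = 3.17 + (+0.32) = 3.49.

3.49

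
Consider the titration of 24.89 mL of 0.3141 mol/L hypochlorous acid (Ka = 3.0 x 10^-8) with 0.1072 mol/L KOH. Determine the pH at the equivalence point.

n(HClO) = 0.3141 x 0.02489 = 0.007818 mol; V(KOH) at equivalence = 0.007818/0.1072 = 0.07293 L.
At equivalence all the acid is converted to ClO-; total volume = 0.02489 + 0.07293 = 0.09782 L, so [ClO-] = 0.007818/0.09782 = 0.07992 M.
Kb = Kw/Ka = 1.0e-14 / 3.0 x 10^-8 = 3.33e-7.
[OH^-] = sqrt(Kb x [ClO-]) = sqrt(3.33e-7 x 0.07992) = 0.000163 M.
pOH = 3.79, so pH = 14.00 - 3.79 = 10.21.

10.21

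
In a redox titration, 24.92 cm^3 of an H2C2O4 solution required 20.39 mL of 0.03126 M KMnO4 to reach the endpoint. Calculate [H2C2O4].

n(KMnO4) = 0.03126 x 0.02039 = 0.0006374 mol.
From the balanced equation, 2 mol KMnO4 reacts with 5 mol H2C2O4, so n(H2C2O4) = 0.0006374 x 5/2 = 0.001593 mol.
[H2C2O4] = 0.001593 / 0.02492 L = 0.0639 M.

0.0639 M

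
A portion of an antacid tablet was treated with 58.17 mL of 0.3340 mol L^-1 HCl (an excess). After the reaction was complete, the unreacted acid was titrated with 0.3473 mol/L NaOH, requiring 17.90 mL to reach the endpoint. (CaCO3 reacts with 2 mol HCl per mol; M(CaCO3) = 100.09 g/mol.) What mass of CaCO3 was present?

Total n(HCl) added = 0.3340 x 0.05817 = 0.01943 mol.
n(NaOH) used = 0.3473 x 0.01790 = 0.006217 mol, which equals the excess n(HCl).
So n(HCl) consumed by the sample = 0.01943 - 0.006217 = 0.01321 mol.
n(CaCO3) = 0.01321 / 2 = 0.006606 mol.
mass = 0.006606 mol x 100.09 g/mol = 0.661 g.

0.661 g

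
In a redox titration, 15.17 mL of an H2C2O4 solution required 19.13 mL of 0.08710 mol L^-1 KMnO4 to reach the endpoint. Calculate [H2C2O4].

0.275 M

n(KMnO4) = 0.08710 x 0.01913 = 0.001666 mol.
From the balanced equation, 2 mol KMnO4 reacts with 5 mol H2C2O4, so n(H2C2O4) = 0.001666 x 5/2 = 0.004166 mol.
[H2C2O4] = 0.004166 / 0.01517 L = 0.275 M.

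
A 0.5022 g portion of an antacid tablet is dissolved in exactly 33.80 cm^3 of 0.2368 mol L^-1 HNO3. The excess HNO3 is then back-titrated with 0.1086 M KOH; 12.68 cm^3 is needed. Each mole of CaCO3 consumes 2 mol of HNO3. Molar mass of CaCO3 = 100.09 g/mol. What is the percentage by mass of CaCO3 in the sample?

66.0%

Total n(HNO3) added = 0.2368 x 0.03380 = 0.008004 mol.
n(KOH) used = 0.1086 x 0.01268 = 0.001377 mol, which equals the excess n(HNO3).
So n(HNO3) consumed by the sample = 0.008004 - 0.001377 = 0.006627 mol.
n(CaCO3) = 0.006627 / 2 = 0.003313 mol.
mass CaCO3 = 0.003313 x 100.09 = 0.3316 g, so %CaCO3 = 0.3316/0.5022 x 100 = 66.0%.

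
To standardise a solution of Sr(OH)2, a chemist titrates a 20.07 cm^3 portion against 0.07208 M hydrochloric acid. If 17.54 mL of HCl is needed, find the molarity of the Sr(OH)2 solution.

n(HCl) delivered = 0.07208 x 0.01754 = 0.001264 mol.
The reaction is 1 Sr(OH)2 + 2 HCl, so n(Sr(OH)2) = 0.001264 x 1/2 = 0.0006321 mol.
[Sr(OH)2] = 0.0006321 mol / 0.02007 L = 0.0315 M.

0.0315 M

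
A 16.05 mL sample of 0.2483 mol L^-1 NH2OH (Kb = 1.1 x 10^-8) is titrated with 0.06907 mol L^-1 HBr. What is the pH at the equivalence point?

n(NH2OH) = 0.2483 x 0.01605 = 0.003985 mol; V(HBr) at equivalence = 0.003985/0.06907 = 0.05770 L.
At equivalence the base is fully converted to NH3OH+; total volume = 0.07375 L, so [NH3OH+] = 0.003985/0.07375 = 0.05404 M.
Ka(NH3OH+) = Kw/Kb = 1.0e-14 / 1.1 x 10^-8 = 9.09e-7.
[H^+] = sqrt(Ka x [NH3OH+]) = sqrt(9.09e-7 x 0.05404) = 0.000222 M.
pH = -log(0.000222) = 3.65.

3.65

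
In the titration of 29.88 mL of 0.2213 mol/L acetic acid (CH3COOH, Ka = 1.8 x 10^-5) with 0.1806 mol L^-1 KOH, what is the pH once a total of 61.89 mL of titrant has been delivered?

12.70

n(acid) = 0.2213 x 0.02988 = 0.006612 mol; n(KOH) added = 0.1806 x 0.06189 = 0.01118 mol.
Base is in excess by 0.01118 - 0.006612 = 0.004565 mol in a total volume of 0.09177 L.
[OH^-] = 0.004565/0.09177 = 0.04974 M, so pOH = 1.30 and pH = 14.00 - 1.30 = 12.70.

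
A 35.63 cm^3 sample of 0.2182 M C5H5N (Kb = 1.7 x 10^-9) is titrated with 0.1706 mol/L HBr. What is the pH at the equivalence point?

3.12

n(C5H5N) = 0.2182 x 0.03563 = 0.007774 mol; V(HBr) at equivalence = 0.007774/0.1706 = 0.04557 L.
At equivalence the base is fully converted to C5H5NH+; total volume = 0.08120 L, so [C5H5NH+] = 0.007774/0.08120 = 0.09574 M.
Ka(C5H5NH+) = Kw/Kb = 1.0e-14 / 1.7 x 10^-9 = 5.88e-6.
[H^+] = sqrt(Ka x [C5H5NH+]) = sqrt(5.88e-6 x 0.09574) = 0.000750 M.
pH = -log(0.000750) = 3.12.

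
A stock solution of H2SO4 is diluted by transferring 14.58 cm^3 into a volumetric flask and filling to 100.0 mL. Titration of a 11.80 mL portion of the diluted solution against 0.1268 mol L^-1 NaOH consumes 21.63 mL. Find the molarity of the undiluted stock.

n(NaOH) = 0.1268 x 0.02163 = 0.002743 mol.
n(H2SO4) in the aliquot = 0.002743 x 1/2 = 0.001371 mol.
[diluted H2SO4] = 0.001371 / 0.01180 = 0.1162 M.
Dilution factor = 100.0/14.58 = 6.859, so [stock] = 0.1162 x 6.859 = 0.797 M.

0.797 M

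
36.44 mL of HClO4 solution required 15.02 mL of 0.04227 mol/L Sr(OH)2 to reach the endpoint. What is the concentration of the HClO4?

0.0348 M

n(Sr(OH)2) delivered = 0.04227 x 0.01502 = 0.0006349 mol.
The reaction is 2 HClO4 + 1 Sr(OH)2, so n(HClO4) = 0.0006349 x 2/1 = 0.001270 mol.
[HClO4] = 0.001270 mol / 0.03644 L = 0.0348 M.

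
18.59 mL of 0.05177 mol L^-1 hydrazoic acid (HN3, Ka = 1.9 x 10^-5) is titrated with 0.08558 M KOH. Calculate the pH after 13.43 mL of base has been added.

11.77

n(acid) = 0.05177 x 0.01859 = 0.0009624 mol; n(KOH) added = 0.08558 x 0.01343 = 0.001149 mol.
Base is in excess by 0.001149 - 0.0009624 = 0.0001869 mol in a total volume of 0.03202 L.
[OH^-] = 0.0001869/0.03202 = 0.005838 M, so pOH = 2.23 and pH = 14.00 - 2.23 = 11.77.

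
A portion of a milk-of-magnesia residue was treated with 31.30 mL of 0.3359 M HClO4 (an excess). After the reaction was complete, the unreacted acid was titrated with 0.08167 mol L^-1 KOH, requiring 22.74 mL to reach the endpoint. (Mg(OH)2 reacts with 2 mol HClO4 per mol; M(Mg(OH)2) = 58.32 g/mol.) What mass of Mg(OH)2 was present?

0.252 g

Total n(HClO4) added = 0.3359 x 0.03130 = 0.01051 mol.
n(KOH) used = 0.08167 x 0.02274 = 0.001857 mol, which equals the excess n(HClO4).
So n(HClO4) consumed by the sample = 0.01051 - 0.001857 = 0.008656 mol.
n(Mg(OH)2) = 0.008656 / 2 = 0.004328 mol.
mass = 0.004328 mol x 58.32 g/mol = 0.252 g.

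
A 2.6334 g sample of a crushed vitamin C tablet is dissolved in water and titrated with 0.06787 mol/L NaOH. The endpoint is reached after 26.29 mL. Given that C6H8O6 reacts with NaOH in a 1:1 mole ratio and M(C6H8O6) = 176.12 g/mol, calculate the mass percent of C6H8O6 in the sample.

11.9%

n(NaOH) = 0.06787 x 0.02629 = 0.001784 mol.
n(C6H8O6) = 0.001784 / 1 = 0.001784 mol.
mass of C6H8O6 = 0.001784 x 176.12 = 0.3143 g.
% purity = 0.3143 / 2.6334 x 100 = 11.9%.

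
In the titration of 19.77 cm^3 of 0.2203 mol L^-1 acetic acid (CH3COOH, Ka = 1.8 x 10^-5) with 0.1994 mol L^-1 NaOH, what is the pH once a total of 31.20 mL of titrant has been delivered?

12.56

n(acid) = 0.2203 x 0.01977 = 0.004355 mol; n(NaOH) added = 0.1994 x 0.03120 = 0.006221 mol.
Base is in excess by 0.006221 - 0.004355 = 0.001866 mol in a total volume of 0.05097 L.
[OH^-] = 0.001866/0.05097 = 0.03661 M, so pOH = 1.44 and pH = 14.00 - 1.44 = 12.56.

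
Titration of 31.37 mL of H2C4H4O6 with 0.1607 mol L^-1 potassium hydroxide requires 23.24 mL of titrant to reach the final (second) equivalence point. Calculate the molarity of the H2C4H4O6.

0.0595 M

n(KOH) = 0.1607 x 0.02324 = 0.003735 mol.
At the final (second) equivalence point, 2 mol OH^- react per mol H2C4H4O6, so n(H2C4H4O6) = 0.003735 / 2 = 0.001867 mol.
[H2C4H4O6] = 0.001867 / 0.03137 L = 0.0595 M.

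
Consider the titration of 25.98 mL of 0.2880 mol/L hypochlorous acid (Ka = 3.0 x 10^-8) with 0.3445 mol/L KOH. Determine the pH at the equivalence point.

n(HClO) = 0.2880 x 0.02598 = 0.007482 mol; V(KOH) at equivalence = 0.007482/0.3445 = 0.02172 L.
At equivalence all the acid is converted to ClO-; total volume = 0.02598 + 0.02172 = 0.04770 L, so [ClO-] = 0.007482/0.04770 = 0.1569 M.
Kb = Kw/Ka = 1.0e-14 / 3.0 x 10^-8 = 3.33e-7.
[OH^-] = sqrt(Kb x [ClO-]) = sqrt(3.33e-7 x 0.1569) = 0.000229 M.
pOH = 3.64, so pH = 14.00 - 3.64 = 10.36.

10.36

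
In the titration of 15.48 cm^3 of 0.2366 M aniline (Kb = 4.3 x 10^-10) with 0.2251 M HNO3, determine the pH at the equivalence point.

2.79

n(C6H5NH2) = 0.2366 x 0.01548 = 0.003663 mol; V(HNO3) at equivalence = 0.003663/0.2251 = 0.01627 L.
At equivalence the base is fully converted to C6H5NH3+; total volume = 0.03175 L, so [C6H5NH3+] = 0.003663/0.03175 = 0.1154 M.
Ka(C6H5NH3+) = Kw/Kb = 1.0e-14 / 4.3 x 10^-10 = 2.33e-5.
[H^+] = sqrt(Ka x [C6H5NH3+]) = sqrt(2.33e-5 x 0.1154) = 0.00164 M.
pH = -log(0.00164) = 2.79.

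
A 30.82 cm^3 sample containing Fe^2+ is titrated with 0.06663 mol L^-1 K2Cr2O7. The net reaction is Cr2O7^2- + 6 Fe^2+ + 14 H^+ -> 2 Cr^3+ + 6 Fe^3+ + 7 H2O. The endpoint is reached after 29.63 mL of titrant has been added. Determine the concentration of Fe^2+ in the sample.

0.384 M

n(K2Cr2O7) = 0.06663 x 0.02963 = 0.001974 mol.
From the balanced equation, 1 mol K2Cr2O7 reacts with 6 mol Fe^2+, so n(Fe^2+) = 0.001974 x 6/1 = 0.01185 mol.
[Fe^2+] = 0.01185 / 0.03082 L = 0.384 M.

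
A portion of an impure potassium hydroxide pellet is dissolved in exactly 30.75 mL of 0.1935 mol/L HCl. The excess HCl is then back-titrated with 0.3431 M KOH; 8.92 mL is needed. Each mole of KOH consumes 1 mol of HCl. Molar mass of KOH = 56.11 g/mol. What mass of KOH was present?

0.162 g

Total n(HCl) added = 0.1935 x 0.03075 = 0.005950 mol.
n(KOH) used = 0.3431 x 0.008920 = 0.003060 mol, which equals the excess n(HCl).
So n(HCl) consumed by the sample = 0.005950 - 0.003060 = 0.002890 mol.
n(KOH) = 0.002890 / 1 = 0.002890 mol.
mass = 0.002890 mol x 56.11 g/mol = 0.162 g.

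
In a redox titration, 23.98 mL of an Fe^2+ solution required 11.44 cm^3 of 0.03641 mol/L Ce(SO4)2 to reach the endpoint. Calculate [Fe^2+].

0.0174 M

n(Ce(SO4)2) = 0.03641 x 0.01144 = 0.0004165 mol.
From the balanced equation, 1 mol Ce(SO4)2 reacts with 1 mol Fe^2+, so n(Fe^2+) = 0.0004165 x 1/1 = 0.0004165 mol.
[Fe^2+] = 0.0004165 / 0.02398 L = 0.0174 M.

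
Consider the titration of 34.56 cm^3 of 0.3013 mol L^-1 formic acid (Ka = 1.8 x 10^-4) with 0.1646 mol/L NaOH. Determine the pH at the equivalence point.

8.39

n(HCOOH) = 0.3013 x 0.03456 = 0.01041 mol; V(NaOH) at equivalence = 0.01041/0.1646 = 0.06326 L.
At equivalence all the acid is converted to HCOO-; total volume = 0.03456 + 0.06326 = 0.09782 L, so [HCOO-] = 0.01041/0.09782 = 0.1064 M.
Kb = Kw/Ka = 1.0e-14 / 1.8 x 10^-4 = 5.56e-11.
[OH^-] = sqrt(Kb x [HCOO-]) = sqrt(5.56e-11 x 0.1064) = 2.43e-6 M.
pOH = 5.61, so pH = 14.00 - 5.61 = 8.39.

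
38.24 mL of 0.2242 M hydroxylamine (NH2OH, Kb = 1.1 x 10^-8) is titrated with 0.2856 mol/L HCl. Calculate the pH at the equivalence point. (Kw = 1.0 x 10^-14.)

n(NH2OH) = 0.2242 x 0.03824 = 0.008573 mol; V(HCl) at equivalence = 0.008573/0.2856 = 0.03002 L.
At equivalence the base is fully converted to NH3OH+; total volume = 0.06826 L, so [NH3OH+] = 0.008573/0.06826 = 0.1256 M.
Ka(NH3OH+) = Kw/Kb = 1.0e-14 / 1.1 x 10^-8 = 9.09e-7.
[H^+] = sqrt(Ka x [NH3OH+]) = sqrt(9.09e-7 x 0.1256) = 0.000338 M.
pH = -log(0.000338) = 3.47.

3.47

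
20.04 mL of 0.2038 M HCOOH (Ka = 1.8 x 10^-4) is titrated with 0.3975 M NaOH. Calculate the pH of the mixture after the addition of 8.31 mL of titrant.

4.37

Initial n(HCOOH) = 0.2038 x 0.02004 = 0.004084 mol.
n(NaOH) added = 0.3975 x 0.008310 = 0.003303 mol, converting that many moles of HCOOH to HCOO-.
Remaining n(HCOOH) = 0.0007809 mol; n(HCOO-) = 0.003303 mol.
By Henderson-Hasselbalch, pH = pKa + log([A^-]/[HA]) = 3.74 + log(0.003303/0.0007809) = 3.74 + (+0.63) = 4.37.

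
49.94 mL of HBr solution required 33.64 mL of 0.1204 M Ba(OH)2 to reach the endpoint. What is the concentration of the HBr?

0.162 M

n(Ba(OH)2) delivered = 0.1204 x 0.03364 = 0.004050 mol.
The reaction is 2 HBr + 1 Ba(OH)2, so n(HBr) = 0.004050 x 2/1 = 0.008101 mol.
[HBr] = 0.008101 mol / 0.04994 L = 0.162 M.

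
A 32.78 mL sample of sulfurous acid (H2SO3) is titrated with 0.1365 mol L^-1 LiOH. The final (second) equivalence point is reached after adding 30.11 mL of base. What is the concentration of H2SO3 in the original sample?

0.0627 M

n(LiOH) = 0.1365 x 0.03011 = 0.004110 mol.
At the final (second) equivalence point, 2 mol OH^- react per mol H2SO3, so n(H2SO3) = 0.004110 / 2 = 0.002055 mol.
[H2SO3] = 0.002055 / 0.03278 L = 0.0627 M.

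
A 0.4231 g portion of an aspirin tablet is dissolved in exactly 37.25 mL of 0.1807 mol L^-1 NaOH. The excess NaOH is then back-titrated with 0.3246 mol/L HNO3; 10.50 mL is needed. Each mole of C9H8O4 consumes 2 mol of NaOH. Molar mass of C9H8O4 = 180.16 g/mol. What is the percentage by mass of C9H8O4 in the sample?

70.7%

Total n(NaOH) added = 0.1807 x 0.03725 = 0.006731 mol.
n(HNO3) used = 0.3246 x 0.01050 = 0.003408 mol, which equals the excess n(NaOH).
So n(NaOH) consumed by the sample = 0.006731 - 0.003408 = 0.003323 mol.
n(C9H8O4) = 0.003323 / 2 = 0.001661 mol.
mass C9H8O4 = 0.001661 x 180.16 = 0.2993 g, so %C9H8O4 = 0.2993/0.4231 x 100 = 70.7%.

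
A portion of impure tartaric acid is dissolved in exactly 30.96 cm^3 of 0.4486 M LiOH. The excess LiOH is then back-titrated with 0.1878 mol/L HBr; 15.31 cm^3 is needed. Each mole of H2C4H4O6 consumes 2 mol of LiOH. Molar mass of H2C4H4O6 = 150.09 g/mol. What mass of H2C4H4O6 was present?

Total n(LiOH) added = 0.4486 x 0.03096 = 0.01389 mol.
n(HBr) used = 0.1878 x 0.01531 = 0.002875 mol, which equals the excess n(LiOH).
So n(LiOH) consumed by the sample = 0.01389 - 0.002875 = 0.01101 mol.
n(H2C4H4O6) = 0.01101 / 2 = 0.005507 mol.
mass = 0.005507 mol x 150.09 g/mol = 0.827 g.

0.827 g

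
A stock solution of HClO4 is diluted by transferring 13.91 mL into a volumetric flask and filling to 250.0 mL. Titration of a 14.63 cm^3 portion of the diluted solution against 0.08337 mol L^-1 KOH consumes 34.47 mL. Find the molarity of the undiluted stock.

3.53 M

n(KOH) = 0.08337 x 0.03447 = 0.002874 mol.
n(HClO4) in the aliquot = 0.002874 mol.
[diluted HClO4] = 0.002874 / 0.01463 = 0.1964 M.
Dilution factor = 250.0/13.91 = 17.97, so [stock] = 0.1964 x 17.97 = 3.53 M.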